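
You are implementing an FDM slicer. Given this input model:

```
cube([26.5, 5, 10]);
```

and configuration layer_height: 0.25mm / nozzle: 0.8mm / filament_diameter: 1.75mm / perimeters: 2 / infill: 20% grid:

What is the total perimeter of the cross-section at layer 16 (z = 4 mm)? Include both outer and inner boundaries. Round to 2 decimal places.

63.00 mm

At z = 4 mm: the cube (footprint 26.5×5) is included at this height (perimeter 63.00 mm). Overall, the cross-section is a single solid region. Total boundary length (outer) = 63.00 mm.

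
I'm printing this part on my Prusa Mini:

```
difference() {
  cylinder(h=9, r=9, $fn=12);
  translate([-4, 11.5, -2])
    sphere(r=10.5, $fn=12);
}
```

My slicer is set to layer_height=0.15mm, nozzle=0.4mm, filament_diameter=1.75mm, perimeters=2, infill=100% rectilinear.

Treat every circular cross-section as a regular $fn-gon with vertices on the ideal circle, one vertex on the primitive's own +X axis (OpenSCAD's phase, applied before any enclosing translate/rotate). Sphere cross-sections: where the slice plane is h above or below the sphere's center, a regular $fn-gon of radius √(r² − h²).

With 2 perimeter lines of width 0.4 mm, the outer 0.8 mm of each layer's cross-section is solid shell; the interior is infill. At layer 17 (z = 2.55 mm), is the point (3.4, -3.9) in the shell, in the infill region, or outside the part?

infill

At z = 2.55 mm: the cylinder: section is a regular 12-gon, circumradius r=9; the r=10.5 sphere at (-4, 11.5) contributes a regular 12-gon of circumradius √(10.5²−4.55²) = 9.463; Taking the first minus the rest: starting from the r=9 cylinder, the r=10.5 sphere at (-4, 11.5) partially overlaps it — only the 54.11 mm² overlap (of its 268.64 mm²) is removed, clipping the outline — 1 connected region. Overall, the cross-section is a single solid region. The nearest boundary edge runs (7.79, -4.50)→(4.50, -7.79); distance from the point to it = 3.53 mm. The point is inside the cross-section and 3.53 mm from the nearest boundary — more than the 0.8 mm shell width (2 × 0.4), so it's in the infill interior.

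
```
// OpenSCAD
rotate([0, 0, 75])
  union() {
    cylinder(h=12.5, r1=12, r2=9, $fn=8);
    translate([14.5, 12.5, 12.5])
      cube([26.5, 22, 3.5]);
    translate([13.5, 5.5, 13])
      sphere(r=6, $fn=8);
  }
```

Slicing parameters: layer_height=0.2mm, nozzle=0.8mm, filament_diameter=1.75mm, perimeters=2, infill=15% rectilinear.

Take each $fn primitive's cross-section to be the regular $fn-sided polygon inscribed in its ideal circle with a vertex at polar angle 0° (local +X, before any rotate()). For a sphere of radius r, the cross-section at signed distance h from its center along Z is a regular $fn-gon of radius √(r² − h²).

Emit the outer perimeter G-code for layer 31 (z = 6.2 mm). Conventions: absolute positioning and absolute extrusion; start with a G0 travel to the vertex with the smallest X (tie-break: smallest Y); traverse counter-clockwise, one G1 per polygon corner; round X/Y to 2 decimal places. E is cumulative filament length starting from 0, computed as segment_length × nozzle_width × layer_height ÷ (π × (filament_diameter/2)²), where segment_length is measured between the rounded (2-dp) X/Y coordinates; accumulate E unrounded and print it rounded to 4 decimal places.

G0 X-10.15 Y2.72 Z6.20
G1 X-9.10 Y-5.26 E0.5354
G1 X-2.72 Y-10.15 E1.0701
G1 X5.26 Y-9.10 E1.6055
G1 X10.15 Y-2.72 E2.1403
G1 X9.10 Y5.26 E2.6757
G1 X2.72 Y10.15 E3.2104
G1 X-5.26 Y9.10 E3.7458
G1 X-10.15 Y2.72 E4.2805

At z = 6.2 mm: the cone contributes a regular 8-gon of circumradius 10.512 (interpolated between r1=12 and r2=9 at t=0.496); the cube at (14.5, 12.5) is not intersected at this z (z outside [12.5, 16]); the sphere at (13.5, 5.5) is absent (|z−center|=6.800 > r=6); Taking the union: only the cone is present, so the union is just that shape — 1 connected region; (whole slice rotated 75° about Z — lengths, areas and connectivity unchanged). The outline is a single polygon with 8 vertices. Extrusion per mm of travel: 0.8 × 0.2 / (π × 0.875²) = 0.066520. Accumulating E over each segment gives final E = 4.2805.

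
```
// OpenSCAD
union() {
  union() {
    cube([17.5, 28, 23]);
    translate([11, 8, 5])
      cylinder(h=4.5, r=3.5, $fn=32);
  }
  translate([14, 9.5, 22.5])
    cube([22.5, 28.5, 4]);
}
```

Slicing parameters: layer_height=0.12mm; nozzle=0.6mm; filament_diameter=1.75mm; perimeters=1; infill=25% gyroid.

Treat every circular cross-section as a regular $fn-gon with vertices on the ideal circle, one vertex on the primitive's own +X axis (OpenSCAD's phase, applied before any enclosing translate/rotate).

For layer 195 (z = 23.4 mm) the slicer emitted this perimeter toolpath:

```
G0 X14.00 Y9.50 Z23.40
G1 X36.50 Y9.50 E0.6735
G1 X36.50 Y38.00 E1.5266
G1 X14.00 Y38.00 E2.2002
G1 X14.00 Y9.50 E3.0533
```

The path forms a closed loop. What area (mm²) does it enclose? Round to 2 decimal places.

Apply the shoelace formula to the sequence of (X, Y) vertices; enclosed area = 641.25 mm².

641.25 mm²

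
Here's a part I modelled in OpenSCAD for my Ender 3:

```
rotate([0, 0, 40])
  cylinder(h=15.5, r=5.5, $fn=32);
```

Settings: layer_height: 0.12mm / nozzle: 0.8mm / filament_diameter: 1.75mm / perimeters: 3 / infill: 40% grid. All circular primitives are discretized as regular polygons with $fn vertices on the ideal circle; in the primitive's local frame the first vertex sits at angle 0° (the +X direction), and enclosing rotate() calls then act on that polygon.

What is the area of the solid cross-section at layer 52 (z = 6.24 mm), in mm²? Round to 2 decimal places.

At z = 6.24 mm: the cylinder: section is a regular 32-gon, circumradius r=5.5 (area = (32/2)·5.500²·sin(360°/32) = 94.42 mm²); (whole slice rotated 40° about Z — lengths, areas and connectivity unchanged). Overall, the cross-section is a single solid region. Net area = 94.42 mm².

94.42 mm²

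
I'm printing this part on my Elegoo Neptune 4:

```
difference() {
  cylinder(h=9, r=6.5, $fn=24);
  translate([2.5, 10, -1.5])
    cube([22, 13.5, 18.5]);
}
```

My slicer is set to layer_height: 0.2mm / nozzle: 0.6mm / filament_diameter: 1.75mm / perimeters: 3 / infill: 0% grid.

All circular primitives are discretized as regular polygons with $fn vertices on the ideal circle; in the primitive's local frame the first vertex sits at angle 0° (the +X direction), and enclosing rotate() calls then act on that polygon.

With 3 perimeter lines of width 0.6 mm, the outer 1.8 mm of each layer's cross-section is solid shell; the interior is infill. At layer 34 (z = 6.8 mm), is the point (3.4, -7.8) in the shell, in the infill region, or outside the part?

outside

At z = 6.8 mm: the r=6.5 cylinder contributes a regular 24-gon of circumradius 6.5; the cube at (2.5, 10) is present — its section is the full 22×13.5 rectangle; Taking the first minus the rest: starting from the r=6.5 cylinder, the 22×13.5 cube at (2.5, 10) misses the remaining region (no effect) — 1 connected region. Overall, the cross-section is a single solid region. The nearest boundary edge runs (3.25, -5.63)→(1.68, -6.28); distance from the point to it = 2.06 mm. The point is not inside any of the regions above, so it lies outside the cross-section (2.06 mm from the nearest boundary).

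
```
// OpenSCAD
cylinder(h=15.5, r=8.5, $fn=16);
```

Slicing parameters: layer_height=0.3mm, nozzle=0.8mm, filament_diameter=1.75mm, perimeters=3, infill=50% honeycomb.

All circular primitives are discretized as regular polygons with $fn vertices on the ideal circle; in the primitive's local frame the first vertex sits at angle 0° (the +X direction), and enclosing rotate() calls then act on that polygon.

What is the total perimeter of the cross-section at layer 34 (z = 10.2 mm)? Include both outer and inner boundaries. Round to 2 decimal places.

At z = 10.2 mm: the r=8.5 cylinder gives a regular 16-gon of circumradius 8.5 (constant along its height) (perimeter = 2·16·8.500·sin(180°/16) = 53.06 mm). Overall, the cross-section is a single solid region. Total boundary length (outer) = 53.06 mm.

53.06 mm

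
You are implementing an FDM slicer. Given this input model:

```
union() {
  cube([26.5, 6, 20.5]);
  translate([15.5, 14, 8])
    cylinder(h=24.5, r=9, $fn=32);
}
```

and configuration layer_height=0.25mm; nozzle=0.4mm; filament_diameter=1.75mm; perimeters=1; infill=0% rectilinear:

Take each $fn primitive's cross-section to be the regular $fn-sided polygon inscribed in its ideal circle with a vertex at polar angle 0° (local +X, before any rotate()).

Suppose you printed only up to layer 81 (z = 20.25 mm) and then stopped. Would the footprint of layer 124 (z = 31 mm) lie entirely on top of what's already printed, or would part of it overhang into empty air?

Compare the two slices. At z = 20.25: the cube (footprint 26.5×6) is included at this height (area 159.00 mm²); the r=9 cylinder at (15.5, 14) contributes a regular 32-gon of circumradius 9 (area = (32/2)·9.000²·sin(360°/32) = 252.84 mm²); Combining (union): the regions partially overlap — summed areas 411.84 mm² minus the doubly-counted overlap 5.32 mm² gives 406.52 mm² — area = 406.52 mm². At z = 31: the cube does not reach this height (z outside [0, 20.5]); the r=9 cylinder at (15.5, 14) gives a regular 32-gon of circumradius 9 (constant along its height) (area = (32/2)·9.000²·sin(360°/32) = 252.84 mm²); Combining (union): only the r=9 cylinder at (15.5, 14) is present, so the union is just that shape — area = 252.84 mm². Checking containment: the cross-section at z = 31 is a subset of the cross-section at z = 20.25.

entirely on top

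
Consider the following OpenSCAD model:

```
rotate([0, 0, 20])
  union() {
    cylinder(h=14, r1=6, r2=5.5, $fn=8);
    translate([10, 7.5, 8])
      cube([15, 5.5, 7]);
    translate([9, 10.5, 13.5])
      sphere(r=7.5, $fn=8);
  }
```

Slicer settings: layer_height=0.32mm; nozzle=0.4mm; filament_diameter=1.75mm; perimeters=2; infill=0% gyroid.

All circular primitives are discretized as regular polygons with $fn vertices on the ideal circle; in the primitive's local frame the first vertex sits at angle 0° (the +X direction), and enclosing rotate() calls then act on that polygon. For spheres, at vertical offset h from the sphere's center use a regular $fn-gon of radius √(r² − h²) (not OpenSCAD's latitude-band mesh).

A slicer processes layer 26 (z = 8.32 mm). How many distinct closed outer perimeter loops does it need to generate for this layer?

2

At z = 8.32 mm: the cone contributes a regular 8-gon of circumradius 5.703 (interpolated between r1=6 and r2=5.5 at t=0.594); the cube at (10, 7.5) (footprint 15×5.5) is included at this height; the r=7.5 sphere at (9, 10.5) contributes a regular 8-gon of circumradius √(7.5²−5.18²) = 5.424; Merging all regions: the regions partially overlap (shared area 21.17 mm²), so overlapping operands fuse into one piece — 2 connected regions; (whole slice rotated 20° about Z — lengths, areas and connectivity unchanged). The result has 2 disconnected regions.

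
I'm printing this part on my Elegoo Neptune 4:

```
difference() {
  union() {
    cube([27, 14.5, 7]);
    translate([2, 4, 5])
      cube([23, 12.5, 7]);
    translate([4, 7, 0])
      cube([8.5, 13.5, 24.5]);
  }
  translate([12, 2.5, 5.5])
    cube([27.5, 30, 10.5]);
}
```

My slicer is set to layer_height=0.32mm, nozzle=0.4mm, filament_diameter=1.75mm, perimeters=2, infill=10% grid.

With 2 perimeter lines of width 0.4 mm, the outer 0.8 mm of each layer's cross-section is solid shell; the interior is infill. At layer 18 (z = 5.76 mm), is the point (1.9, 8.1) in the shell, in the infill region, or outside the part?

At z = 5.76 mm: the cube is present — its section is the full 27×14.5 rectangle; the 23×12.5 cube at (2, 4) contributes its full rectangle; the cube at (4, 7) is present — its section is the full 8.5×13.5 rectangle; Combining (union): the regions partially overlap (shared area 322.25 mm²), so overlapping operands fuse into one piece — 1 connected region; the 27.5×30 cube at (12, 2.5) contributes its full rectangle; Subtracting the remaining from the first: starting from the result so far, the 27.5×30 cube at (12, 2.5) partially overlaps it — only the 208.00 mm² overlap (of its 825.00 mm²) is removed, clipping the outline — 1 connected region. Overall, the cross-section is a single solid region. The nearest boundary edge runs (0.00, 0.00)→(0.00, 14.50); distance from the point to it = 1.90 mm. The point is inside the cross-section and 1.90 mm from the nearest boundary — more than the 0.8 mm shell width (2 × 0.4), so it's in the infill interior.

infill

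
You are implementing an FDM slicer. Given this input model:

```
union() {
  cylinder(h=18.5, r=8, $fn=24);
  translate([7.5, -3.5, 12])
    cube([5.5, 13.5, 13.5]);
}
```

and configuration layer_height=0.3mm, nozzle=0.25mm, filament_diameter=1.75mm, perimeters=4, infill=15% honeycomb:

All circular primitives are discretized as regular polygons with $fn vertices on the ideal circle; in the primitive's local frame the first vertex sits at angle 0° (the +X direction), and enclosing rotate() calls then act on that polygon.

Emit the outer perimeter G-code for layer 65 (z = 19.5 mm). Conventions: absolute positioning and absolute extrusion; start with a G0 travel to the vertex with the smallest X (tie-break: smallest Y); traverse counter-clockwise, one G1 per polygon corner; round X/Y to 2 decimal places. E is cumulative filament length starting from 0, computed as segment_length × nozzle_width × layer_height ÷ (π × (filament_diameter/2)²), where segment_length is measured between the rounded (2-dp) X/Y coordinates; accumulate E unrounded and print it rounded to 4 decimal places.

At z = 19.5 mm: the cylinder is absent (z outside [0, 18.5]); the cube at (7.5, -3.5) (footprint 5.5×13.5) is included at this height; Taking the union: only the 5.5×13.5 cube at (7.5, -3.5) is present, so the union is just that shape — 1 connected region. The outline is a single polygon with 4 vertices. Extrusion per mm of travel: 0.25 × 0.3 / (π × 0.875²) = 0.031181. Accumulating E over each segment gives final E = 1.1849.

G0 X7.50 Y-3.50 Z19.50
G1 X13.00 Y-3.50 E0.1715
G1 X13.00 Y10.00 E0.5924
G1 X7.50 Y10.00 E0.7639
G1 X7.50 Y-3.50 E1.1849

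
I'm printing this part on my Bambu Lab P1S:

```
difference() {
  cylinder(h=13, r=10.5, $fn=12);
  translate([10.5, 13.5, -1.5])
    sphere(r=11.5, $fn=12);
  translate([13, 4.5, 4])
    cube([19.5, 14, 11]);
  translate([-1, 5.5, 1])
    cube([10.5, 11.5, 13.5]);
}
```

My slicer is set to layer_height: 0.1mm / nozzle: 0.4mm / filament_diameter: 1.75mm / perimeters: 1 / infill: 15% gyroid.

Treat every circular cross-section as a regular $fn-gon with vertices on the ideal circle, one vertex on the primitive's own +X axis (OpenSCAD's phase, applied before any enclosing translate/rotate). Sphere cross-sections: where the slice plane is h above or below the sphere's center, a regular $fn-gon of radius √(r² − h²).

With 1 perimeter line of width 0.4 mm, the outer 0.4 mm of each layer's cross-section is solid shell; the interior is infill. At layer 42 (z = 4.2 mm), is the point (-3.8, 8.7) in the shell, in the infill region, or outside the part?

infill

At z = 4.2 mm: the r=10.5 cylinder gives a regular 12-gon of circumradius 10.5 (constant along its height); the r=11.5 sphere at (10.5, 13.5) contributes a regular 12-gon of circumradius √(11.5²−5.7²) = 9.988; the 19.5×14 cube at (13, 4.5) contributes its full rectangle; the cube at (-1, 5.5) (footprint 10.5×11.5) is included at this height; Taking the first minus the rest: starting from the r=10.5 cylinder, the r=11.5 sphere at (10.5, 13.5) partially overlaps it — only the 20.53 mm² overlap (of its 299.28 mm²) is removed, clipping the outline; the 19.5×14 cube at (13, 4.5) misses the remaining region (no effect); the 10.5×11.5 cube at (-1, 5.5) partially overlaps it — only the 17.85 mm² overlap (of its 120.75 mm²) is removed, clipping the outline — 1 connected region. Overall, the cross-section is a single solid region. The nearest boundary edge runs (-5.25, 9.09)→(-1.00, 10.23); distance from the point to it = 0.76 mm. The point is inside the cross-section and 0.76 mm from the nearest boundary — more than the 0.4 mm shell width (1 × 0.4), so it's in the infill interior.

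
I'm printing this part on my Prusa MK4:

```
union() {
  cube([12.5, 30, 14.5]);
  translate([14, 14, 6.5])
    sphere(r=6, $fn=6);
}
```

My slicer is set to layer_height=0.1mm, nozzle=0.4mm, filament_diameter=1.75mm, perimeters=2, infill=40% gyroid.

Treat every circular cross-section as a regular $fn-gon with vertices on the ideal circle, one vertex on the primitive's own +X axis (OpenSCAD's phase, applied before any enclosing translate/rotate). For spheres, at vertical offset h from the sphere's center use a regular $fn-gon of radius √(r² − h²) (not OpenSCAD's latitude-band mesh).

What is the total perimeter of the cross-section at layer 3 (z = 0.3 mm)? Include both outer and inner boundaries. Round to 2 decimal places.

At z = 0.3 mm: the cube is present — its section is the full 12.5×30 rectangle (perimeter 85.00 mm); the sphere at (14, 14) does not reach this height (|z−center|=6.200 > r=6); Combining (union): only the 12.5×30 cube is present, so the union is just that shape — boundary = 85.00 mm. Overall, the cross-section is a single solid region. Total boundary length (outer) = 85.00 mm.

85.00 mm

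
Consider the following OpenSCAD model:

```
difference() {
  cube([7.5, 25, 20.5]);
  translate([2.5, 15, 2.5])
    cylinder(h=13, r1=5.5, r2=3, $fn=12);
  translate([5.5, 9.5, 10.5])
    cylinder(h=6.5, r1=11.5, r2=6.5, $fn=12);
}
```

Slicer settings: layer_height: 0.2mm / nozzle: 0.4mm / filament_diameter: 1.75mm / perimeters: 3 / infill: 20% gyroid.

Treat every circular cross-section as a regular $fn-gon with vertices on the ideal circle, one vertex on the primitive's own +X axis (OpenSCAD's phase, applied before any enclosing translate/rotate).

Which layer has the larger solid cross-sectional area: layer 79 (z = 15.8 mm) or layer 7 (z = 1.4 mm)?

Layer 79 (z = 15.8): the cube (footprint 7.5×25) is included at this height (area 187.50 mm²); the cone at (2.5, 15) is not intersected at this z (z outside [2.5, 15.5]); the cone at (5.5, 9.5): at t=0.815 of its height the radius interpolates to r₁+(r₂−r₁)t = 7.423, giving a regular 12-gon of that circumradius (area = (12/2)·7.423²·sin(360°/12) = 165.31 mm²); Taking the first minus the rest: starting from the 7.5×25 cube (187.50 mm²), the cone at (5.5, 9.5) partially overlaps it — only the 99.83 mm² overlap (of its 165.31 mm²) is removed, clipping the outline — area = 87.67 mm². So its area = 87.67 mm². Layer 7 (z = 1.4): the cube is present — its section is the full 7.5×25 rectangle (area 187.50 mm²); the cone at (2.5, 15) is absent (z outside [2.5, 15.5]); the cone at (5.5, 9.5) does not reach this height (z outside [10.5, 17]); Taking the first minus the rest: none of the subtracted shapes is present at this height, so the 7.5×25 cube is unchanged — area = 187.50 mm². So its area = 187.50 mm². Layer 7 is larger (187.50 vs 87.67 mm²).

layer 7 (z = 1.4 mm)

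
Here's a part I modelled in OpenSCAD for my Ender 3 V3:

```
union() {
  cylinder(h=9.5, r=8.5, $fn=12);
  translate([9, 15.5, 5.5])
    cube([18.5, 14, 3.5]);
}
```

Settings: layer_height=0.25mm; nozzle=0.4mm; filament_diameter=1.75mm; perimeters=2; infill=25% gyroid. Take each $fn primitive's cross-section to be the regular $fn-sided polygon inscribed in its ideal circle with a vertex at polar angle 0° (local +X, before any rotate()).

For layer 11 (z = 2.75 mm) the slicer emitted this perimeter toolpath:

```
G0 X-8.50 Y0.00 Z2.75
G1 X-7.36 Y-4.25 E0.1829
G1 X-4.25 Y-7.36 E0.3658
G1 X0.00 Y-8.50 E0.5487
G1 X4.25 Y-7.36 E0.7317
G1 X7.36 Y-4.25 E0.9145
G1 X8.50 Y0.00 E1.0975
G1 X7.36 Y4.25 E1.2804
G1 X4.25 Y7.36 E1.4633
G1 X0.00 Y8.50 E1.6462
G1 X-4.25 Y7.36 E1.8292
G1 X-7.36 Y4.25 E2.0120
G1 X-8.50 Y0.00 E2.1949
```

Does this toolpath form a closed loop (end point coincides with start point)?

yes

Start point (G0): (-8.50, 0.00). End point (last G1): the path returns to the start — closed.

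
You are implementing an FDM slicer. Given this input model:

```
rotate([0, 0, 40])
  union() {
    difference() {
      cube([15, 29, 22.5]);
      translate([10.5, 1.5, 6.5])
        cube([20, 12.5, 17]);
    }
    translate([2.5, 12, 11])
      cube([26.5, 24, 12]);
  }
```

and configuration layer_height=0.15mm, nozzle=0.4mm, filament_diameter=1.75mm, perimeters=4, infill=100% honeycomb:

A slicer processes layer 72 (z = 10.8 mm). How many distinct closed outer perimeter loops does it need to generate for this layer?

1

At z = 10.8 mm: the cube (footprint 15×29) is included at this height; the cube at (10.5, 1.5) (footprint 20×12.5) is included at this height; Taking the first minus the rest: starting from the 15×29 cube, the 20×12.5 cube at (10.5, 1.5) partially overlaps it — only the 56.25 mm² overlap (of its 250.00 mm²) is removed, clipping the outline — 1 connected region; the cube at (2.5, 12) is not intersected at this z (z outside [11, 23]); Taking the union: only that combined region is present, so the union is just that shape — 1 connected region; (whole slice rotated 40° about Z — lengths, areas and connectivity unchanged). The result has 1 disconnected region.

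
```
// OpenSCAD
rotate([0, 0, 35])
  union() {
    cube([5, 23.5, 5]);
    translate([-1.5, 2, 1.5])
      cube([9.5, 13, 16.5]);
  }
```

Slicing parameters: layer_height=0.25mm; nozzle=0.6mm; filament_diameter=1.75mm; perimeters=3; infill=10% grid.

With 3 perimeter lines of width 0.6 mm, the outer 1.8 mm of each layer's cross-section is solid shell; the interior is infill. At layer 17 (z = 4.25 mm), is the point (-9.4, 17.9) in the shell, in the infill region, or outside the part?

At z = 4.25 mm: the 5×23.5 cube contributes its full rectangle; the cube at (-1.5, 2) is present — its section is the full 9.5×13 rectangle; Merging all regions: the regions partially overlap (shared area 65.00 mm²), so overlapping operands fuse into one piece — 1 connected region; (whole slice rotated 35° about Z — lengths, areas and connectivity unchanged). Overall, the cross-section is a single solid region. Undo the 35° rotation: the query point maps to (2.567, 20.054) in the un-rotated model frame. The nearest boundary edge runs (5.00, 23.50)→(5.00, 15.00); distance from the point to it = 2.43 mm. The point is inside the cross-section and 2.43 mm from the nearest boundary — more than the 1.8 mm shell width (3 × 0.6), so it's in the infill interior.

infill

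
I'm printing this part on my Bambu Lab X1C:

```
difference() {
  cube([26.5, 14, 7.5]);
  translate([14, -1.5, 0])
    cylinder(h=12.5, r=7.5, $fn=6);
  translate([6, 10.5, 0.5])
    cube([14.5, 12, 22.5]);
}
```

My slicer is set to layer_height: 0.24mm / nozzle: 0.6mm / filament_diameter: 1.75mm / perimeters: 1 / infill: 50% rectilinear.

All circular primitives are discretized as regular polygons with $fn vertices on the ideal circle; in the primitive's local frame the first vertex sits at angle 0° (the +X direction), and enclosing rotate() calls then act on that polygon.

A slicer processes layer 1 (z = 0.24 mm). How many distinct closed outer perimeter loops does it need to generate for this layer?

At z = 0.24 mm: the cube is present — its section is the full 26.5×14 rectangle; the r=7.5 cylinder at (14, -1.5) gives a regular 6-gon of circumradius 7.5 (constant along its height); the cube at (6, 10.5) is not intersected at this z (z outside [0.5, 23]); Subtracting the remaining from the first: starting from the 26.5×14 cube, the r=7.5 cylinder at (14, -1.5) partially overlaps it — only the 51.87 mm² overlap (of its 146.14 mm²) is removed, clipping the outline — 1 connected region. The result has 1 disconnected region.

1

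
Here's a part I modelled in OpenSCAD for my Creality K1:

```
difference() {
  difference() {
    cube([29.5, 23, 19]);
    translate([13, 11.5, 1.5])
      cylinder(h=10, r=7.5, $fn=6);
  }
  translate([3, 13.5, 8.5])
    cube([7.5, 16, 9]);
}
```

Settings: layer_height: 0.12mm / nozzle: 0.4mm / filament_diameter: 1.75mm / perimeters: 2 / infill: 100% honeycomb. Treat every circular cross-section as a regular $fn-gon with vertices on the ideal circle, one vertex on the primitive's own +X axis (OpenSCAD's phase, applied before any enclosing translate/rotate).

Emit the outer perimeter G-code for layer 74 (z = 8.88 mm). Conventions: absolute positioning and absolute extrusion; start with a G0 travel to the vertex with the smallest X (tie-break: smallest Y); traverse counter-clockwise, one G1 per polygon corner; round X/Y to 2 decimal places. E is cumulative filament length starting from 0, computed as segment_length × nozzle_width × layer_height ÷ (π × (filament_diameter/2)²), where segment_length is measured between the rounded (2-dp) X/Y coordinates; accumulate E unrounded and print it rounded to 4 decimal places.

At z = 8.88 mm: the 29.5×23 cube contributes its full rectangle; the cylinder at (13, 11.5): section is a regular 6-gon, circumradius r=7.5; Subtracting the remaining from the first: starting from the 29.5×23 cube, the r=7.5 cylinder at (13, 11.5) lies wholly inside it (removes its full 146.14 mm² and its 45.00 mm outline becomes a hole wall) — 1 connected region with 1 hole; the cube at (3, 13.5) (footprint 7.5×16) is included at this height; Taking the first minus the rest: starting from that combined region, the 7.5×16 cube at (3, 13.5) partially overlaps it — only the 59.80 mm² overlap (of its 120.00 mm²) is removed, clipping the outline — 1 connected region. The outline is a single polygon with 14 vertices. Extrusion per mm of travel: 0.4 × 0.12 / (π × 0.875²) = 0.019956. Accumulating E over each segment gives final E = 3.0776.

G0 X0.00 Y0.00 Z8.88
G1 X29.50 Y0.00 E0.5887
G1 X29.50 Y23.00 E1.0477
G1 X10.50 Y23.00 E1.4269
G1 X10.50 Y18.00 E1.5266
G1 X16.75 Y18.00 E1.6514
G1 X20.50 Y11.50 E1.8011
G1 X16.75 Y5.00 E1.9509
G1 X9.25 Y5.00 E2.1005
G1 X5.50 Y11.50 E2.2503
G1 X6.65 Y13.50 E2.2963
G1 X3.00 Y13.50 E2.3692
G1 X3.00 Y23.00 E2.5588
G1 X0.00 Y23.00 E2.6186
G1 X0.00 Y0.00 E3.0776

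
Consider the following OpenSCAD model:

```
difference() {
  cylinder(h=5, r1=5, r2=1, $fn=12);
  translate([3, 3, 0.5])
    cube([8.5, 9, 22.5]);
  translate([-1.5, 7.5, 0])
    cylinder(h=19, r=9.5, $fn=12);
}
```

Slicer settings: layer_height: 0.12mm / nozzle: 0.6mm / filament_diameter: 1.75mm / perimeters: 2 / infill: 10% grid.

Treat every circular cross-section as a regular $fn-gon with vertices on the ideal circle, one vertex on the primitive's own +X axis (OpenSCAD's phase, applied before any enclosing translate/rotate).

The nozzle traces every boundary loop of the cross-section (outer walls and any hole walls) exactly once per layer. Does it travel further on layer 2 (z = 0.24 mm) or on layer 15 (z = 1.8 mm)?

Layer 2 (z = 0.24): the cone (r1=5→r2=1) has section circumradius 4.808 here — a regular 12-gon (perimeter = 2·12·4.808·sin(180°/12) = 29.87 mm); the cube at (3, 3) does not reach this height (z outside [0.5, 23]); the r=9.5 cylinder at (-1.5, 7.5) contributes a regular 12-gon of circumradius 9.5 (perimeter = 2·12·9.500·sin(180°/12) = 59.01 mm); Taking the first minus the rest: starting from the cone, the r=9.5 cylinder at (-1.5, 7.5) partially overlaps it — only the 46.12 mm² overlap (of its 270.75 mm²) is removed, clipping the outline — boundary = 24.33 mm. So its perimeter = 24.33 mm. Layer 15 (z = 1.8): the cone (r1=5→r2=1) has section circumradius 3.560 here — a regular 12-gon (perimeter = 2·12·3.560·sin(180°/12) = 22.11 mm); the cube at (3, 3) is present — its section is the full 8.5×9 rectangle (perimeter 35.00 mm); the cylinder at (-1.5, 7.5): section is a regular 12-gon, circumradius r=9.5 (perimeter = 2·12·9.500·sin(180°/12) = 59.01 mm); Subtracting the remaining from the first: starting from the cone, the 8.5×9 cube at (3, 3) misses the remaining region (no effect); the r=9.5 cylinder at (-1.5, 7.5) partially overlaps it — only the 28.88 mm² overlap (of its 270.75 mm²) is removed, clipping the outline — boundary = 15.69 mm. So its perimeter = 15.69 mm. Layer 2 is larger (24.33 vs 15.69 mm).

layer 2 (z = 0.24 mm)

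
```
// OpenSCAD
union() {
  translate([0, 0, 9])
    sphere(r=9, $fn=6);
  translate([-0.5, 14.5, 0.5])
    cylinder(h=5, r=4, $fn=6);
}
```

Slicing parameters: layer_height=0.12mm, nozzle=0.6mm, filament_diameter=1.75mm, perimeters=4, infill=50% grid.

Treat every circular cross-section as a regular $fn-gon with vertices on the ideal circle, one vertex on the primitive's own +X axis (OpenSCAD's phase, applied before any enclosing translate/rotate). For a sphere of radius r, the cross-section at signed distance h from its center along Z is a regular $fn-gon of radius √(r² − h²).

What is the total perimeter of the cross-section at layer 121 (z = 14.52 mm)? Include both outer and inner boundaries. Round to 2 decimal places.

42.65 mm

At z = 14.52 mm: the r=9 sphere contributes a regular 6-gon of circumradius √(9²−5.52²) = 7.108 (perimeter = 2·6·7.108·sin(180°/6) = 42.65 mm); the cylinder at (-0.5, 14.5) does not reach this height (z outside [0.5, 5.5]); Combining (union): only the r=9 sphere is present, so the union is just that shape — boundary = 42.65 mm. Overall, the cross-section is a single solid region. Total boundary length (outer) = 42.65 mm.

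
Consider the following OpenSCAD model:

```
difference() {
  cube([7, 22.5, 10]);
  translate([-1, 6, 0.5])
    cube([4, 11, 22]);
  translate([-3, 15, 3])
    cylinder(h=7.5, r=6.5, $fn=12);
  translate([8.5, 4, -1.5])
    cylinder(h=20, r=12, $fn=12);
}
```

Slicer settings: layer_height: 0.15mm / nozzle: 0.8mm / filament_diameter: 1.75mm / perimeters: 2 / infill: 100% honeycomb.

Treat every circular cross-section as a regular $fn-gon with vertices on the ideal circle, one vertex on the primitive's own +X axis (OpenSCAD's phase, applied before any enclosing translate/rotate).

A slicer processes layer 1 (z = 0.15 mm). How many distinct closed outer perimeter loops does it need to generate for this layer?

1

At z = 0.15 mm: the 7×22.5 cube contributes its full rectangle; the cube at (-1, 6) does not reach this height (z outside [0.5, 22.5]); the cylinder at (-3, 15) does not reach this height (z outside [3, 10.5]); the r=12 cylinder at (8.5, 4) contributes a regular 12-gon of circumradius 12; Taking the first minus the rest: starting from the 7×22.5 cube, the r=12 cylinder at (8.5, 4) partially overlaps it — only the 100.33 mm² overlap (of its 432.00 mm²) is removed, clipping the outline — 1 connected region. The result has 1 disconnected region.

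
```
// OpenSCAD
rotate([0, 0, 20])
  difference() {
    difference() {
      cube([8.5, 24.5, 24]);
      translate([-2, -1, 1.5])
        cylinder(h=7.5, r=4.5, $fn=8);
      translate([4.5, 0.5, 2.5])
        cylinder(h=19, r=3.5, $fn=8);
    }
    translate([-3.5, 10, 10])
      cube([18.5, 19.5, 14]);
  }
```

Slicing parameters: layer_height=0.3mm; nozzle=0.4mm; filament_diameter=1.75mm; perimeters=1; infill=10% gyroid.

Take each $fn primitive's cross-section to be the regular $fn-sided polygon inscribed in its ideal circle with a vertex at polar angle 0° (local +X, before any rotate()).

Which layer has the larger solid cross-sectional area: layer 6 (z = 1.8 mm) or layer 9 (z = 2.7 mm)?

layer 6 (z = 1.8 mm)

Layer 6 (z = 1.8): the cube (footprint 8.5×24.5) is included at this height (area 208.25 mm²); the r=4.5 cylinder at (-2, -1) contributes a regular 8-gon of circumradius 4.5 (area = (8/2)·4.500²·sin(360°/8) = 57.28 mm²); the cylinder at (4.5, 0.5) is absent (z outside [2.5, 21.5]); Taking the first minus the rest: starting from the 8.5×24.5 cube (208.25 mm²), the r=4.5 cylinder at (-2, -1) partially overlaps it — only the 3.85 mm² overlap (of its 57.28 mm²) is removed, clipping the outline — area = 204.40 mm²; the cube at (-3.5, 10) is absent (z outside [10, 24]); Subtracting the remaining from the first: none of the subtracted shapes is present at this height, so that combined region is unchanged — area = 204.40 mm²; (rotated 20° about Z; rotation is an isometry so areas/perimeters/island counts are preserved). So its area = 204.40 mm². Layer 9 (z = 2.7): the cube (footprint 8.5×24.5) is included at this height (area 208.25 mm²); the r=4.5 cylinder at (-2, -1) gives a regular 8-gon of circumradius 4.5 (constant along its height) (area = (8/2)·4.500²·sin(360°/8) = 57.28 mm²); the r=3.5 cylinder at (4.5, 0.5) contributes a regular 8-gon of circumradius 3.5 (area = (8/2)·3.500²·sin(360°/8) = 34.65 mm²); After the difference (first − rest): starting from the 8.5×24.5 cube (208.25 mm²), the r=4.5 cylinder at (-2, -1) partially overlaps it — only the 3.85 mm² overlap (of its 57.28 mm²) is removed, clipping the outline; the r=3.5 cylinder at (4.5, 0.5) partially overlaps it — only the 19.82 mm² overlap (of its 34.65 mm²) is removed, clipping the outline — area = 184.58 mm²; the cube at (-3.5, 10) does not reach this height (z outside [10, 24]); Subtracting the remaining from the first: none of the subtracted shapes is present at this height, so that combined region is unchanged — area = 184.58 mm²; (rotated 20° about Z; rotation is an isometry so areas/perimeters/island counts are preserved). So its area = 184.58 mm². Layer 6 is larger (204.40 vs 184.58 mm²).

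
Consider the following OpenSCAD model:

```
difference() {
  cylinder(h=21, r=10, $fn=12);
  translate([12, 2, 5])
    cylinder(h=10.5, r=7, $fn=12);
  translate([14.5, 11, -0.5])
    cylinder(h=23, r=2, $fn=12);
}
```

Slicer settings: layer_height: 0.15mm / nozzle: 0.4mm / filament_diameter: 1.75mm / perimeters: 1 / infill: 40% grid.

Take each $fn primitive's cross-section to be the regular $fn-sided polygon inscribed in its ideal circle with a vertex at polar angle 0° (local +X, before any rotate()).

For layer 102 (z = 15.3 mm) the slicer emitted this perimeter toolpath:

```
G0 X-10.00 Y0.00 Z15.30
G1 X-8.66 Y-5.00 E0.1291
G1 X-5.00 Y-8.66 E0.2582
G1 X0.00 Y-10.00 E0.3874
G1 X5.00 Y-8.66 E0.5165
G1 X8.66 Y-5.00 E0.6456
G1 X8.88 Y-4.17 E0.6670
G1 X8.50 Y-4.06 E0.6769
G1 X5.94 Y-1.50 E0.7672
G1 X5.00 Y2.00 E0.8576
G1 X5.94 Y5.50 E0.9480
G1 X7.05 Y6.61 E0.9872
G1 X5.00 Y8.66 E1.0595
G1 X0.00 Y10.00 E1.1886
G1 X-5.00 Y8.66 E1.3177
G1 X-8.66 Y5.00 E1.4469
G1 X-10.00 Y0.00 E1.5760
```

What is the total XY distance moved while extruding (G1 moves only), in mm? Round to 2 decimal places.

Sum the Euclidean lengths of each G1 segment: total = 63.18 mm.

63.18 mm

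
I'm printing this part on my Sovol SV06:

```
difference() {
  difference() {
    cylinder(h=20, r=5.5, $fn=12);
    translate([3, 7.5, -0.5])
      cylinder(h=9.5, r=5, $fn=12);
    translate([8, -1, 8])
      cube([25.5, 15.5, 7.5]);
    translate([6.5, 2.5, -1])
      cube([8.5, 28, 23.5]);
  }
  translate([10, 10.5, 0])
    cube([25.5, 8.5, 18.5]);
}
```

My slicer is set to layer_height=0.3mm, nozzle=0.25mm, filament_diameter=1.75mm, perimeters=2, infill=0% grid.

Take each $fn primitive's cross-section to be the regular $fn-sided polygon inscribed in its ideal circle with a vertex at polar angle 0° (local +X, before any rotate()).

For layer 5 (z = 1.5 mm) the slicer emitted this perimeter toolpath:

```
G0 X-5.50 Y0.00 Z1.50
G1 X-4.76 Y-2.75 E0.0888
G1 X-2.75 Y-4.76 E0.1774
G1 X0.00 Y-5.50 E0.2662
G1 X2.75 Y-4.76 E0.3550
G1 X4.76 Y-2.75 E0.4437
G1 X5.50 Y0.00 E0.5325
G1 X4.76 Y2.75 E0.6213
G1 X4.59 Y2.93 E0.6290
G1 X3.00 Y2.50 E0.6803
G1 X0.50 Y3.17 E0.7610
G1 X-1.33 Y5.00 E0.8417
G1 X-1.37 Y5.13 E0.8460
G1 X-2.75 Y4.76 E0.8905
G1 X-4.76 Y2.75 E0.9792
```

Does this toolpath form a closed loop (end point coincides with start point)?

Start point (G0): (-5.50, 0.00). End point (last G1): the path does not return to the start — open.

no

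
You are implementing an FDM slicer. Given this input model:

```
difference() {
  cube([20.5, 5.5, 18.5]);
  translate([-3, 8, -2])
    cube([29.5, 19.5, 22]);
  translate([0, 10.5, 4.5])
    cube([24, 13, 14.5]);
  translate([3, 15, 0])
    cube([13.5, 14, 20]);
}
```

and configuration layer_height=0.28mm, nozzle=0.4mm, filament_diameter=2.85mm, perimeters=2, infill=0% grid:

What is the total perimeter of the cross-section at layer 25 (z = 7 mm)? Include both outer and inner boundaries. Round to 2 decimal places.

52.00 mm

At z = 7 mm: the cube is present — its section is the full 20.5×5.5 rectangle (perimeter 52.00 mm); the cube at (-3, 8) is present — its section is the full 29.5×19.5 rectangle (perimeter 98.00 mm); the 24×13 cube at (0, 10.5) contributes its full rectangle (perimeter 74.00 mm); the 13.5×14 cube at (3, 15) contributes its full rectangle (perimeter 55.00 mm); After the difference (first − rest): starting from the 20.5×5.5 cube, the 29.5×19.5 cube at (-3, 8) misses the remaining region (no effect); the 24×13 cube at (0, 10.5) misses the remaining region (no effect); the 13.5×14 cube at (3, 15) misses the remaining region (no effect) — boundary = 52.00 mm. Overall, the cross-section is a single solid region. Total boundary length (outer) = 52.00 mm.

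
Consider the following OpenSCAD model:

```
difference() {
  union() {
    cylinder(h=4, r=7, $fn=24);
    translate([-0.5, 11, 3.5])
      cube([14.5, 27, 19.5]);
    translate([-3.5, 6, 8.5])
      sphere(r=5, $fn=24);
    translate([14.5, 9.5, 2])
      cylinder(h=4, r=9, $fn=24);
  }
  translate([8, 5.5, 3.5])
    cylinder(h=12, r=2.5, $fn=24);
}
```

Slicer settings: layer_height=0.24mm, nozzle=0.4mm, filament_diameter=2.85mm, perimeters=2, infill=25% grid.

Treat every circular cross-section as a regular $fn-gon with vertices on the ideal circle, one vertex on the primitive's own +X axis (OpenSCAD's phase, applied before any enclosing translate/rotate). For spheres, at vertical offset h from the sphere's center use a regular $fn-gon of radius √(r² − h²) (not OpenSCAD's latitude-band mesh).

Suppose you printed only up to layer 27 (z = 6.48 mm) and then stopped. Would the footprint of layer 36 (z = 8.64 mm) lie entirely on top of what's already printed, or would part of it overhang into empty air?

Compare the two slices. At z = 6.48: the cylinder is absent (z outside [0, 4]); the cube at (-0.5, 11) (footprint 14.5×27) is included at this height (area 391.50 mm²); the r=5 sphere at (-3.5, 6) slices to a regular 24-gon of circumradius 4.574 (√(r²−h²) with h=2.02 from center) (area = (24/2)·4.574²·sin(360°/24) = 64.97 mm²); the cylinder at (14.5, 9.5) does not reach this height (z outside [2, 6]); Merging all regions: the 2 present regions are separate (no shared area or edge), so areas and boundary lengths simply add and each stays a separate island — area = 456.47 mm²; the r=2.5 cylinder at (8, 5.5) gives a regular 24-gon of circumradius 2.5 (constant along its height) (area = (24/2)·2.500²·sin(360°/24) = 19.41 mm²); Taking the first minus the rest: starting from the result so far (456.47 mm²), the r=2.5 cylinder at (8, 5.5) misses the remaining region (no effect) — area = 456.47 mm². At z = 8.64: the cylinder is not intersected at this z (z outside [0, 4]); the 14.5×27 cube at (-0.5, 11) contributes its full rectangle (area 391.50 mm²); the r=5 sphere at (-3.5, 6) contributes a regular 24-gon of circumradius √(5²−0.14²) = 4.998 (area = (24/2)·4.998²·sin(360°/24) = 77.58 mm²); the cylinder at (14.5, 9.5) does not reach this height (z outside [2, 6]); Taking the union: the 2 present regions are separate (no shared area or edge), so areas and boundary lengths simply add and each stays a separate island — area = 469.08 mm²; the r=2.5 cylinder at (8, 5.5) gives a regular 24-gon of circumradius 2.5 (constant along its height) (area = (24/2)·2.500²·sin(360°/24) = 19.41 mm²); After the difference (first − rest): starting from that combined region (469.08 mm²), the r=2.5 cylinder at (8, 5.5) misses the remaining region (no effect) — area = 469.08 mm². Checking containment: at z = 8.64 the cross-section extends beyond the z = 6.48 cross-section by about 12.61 mm².

part overhangs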